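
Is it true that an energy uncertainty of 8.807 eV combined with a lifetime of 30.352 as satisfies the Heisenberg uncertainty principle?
No, it violates the uncertainty relation.

Calculate the product ΔEΔt:
ΔE = 8.807 eV = 1.411e-18 J
ΔEΔt = (1.411e-18 J) × (3.035e-17 s)
ΔEΔt = 4.283e-35 J·s

Compare to the minimum allowed value ℏ/2:
ℏ/2 = 5.273e-35 J·s

Since ΔEΔt = 4.283e-35 J·s < 5.273e-35 J·s = ℏ/2,
this violates the uncertainty relation.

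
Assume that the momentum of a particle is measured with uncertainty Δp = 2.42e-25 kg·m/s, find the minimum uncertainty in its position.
217.887 pm

Using the Heisenberg uncertainty principle:
ΔxΔp ≥ ℏ/2

The minimum uncertainty in position is:
Δx_min = ℏ/(2Δp)
Δx_min = (1.055e-34 J·s) / (2 × 2.420e-25 kg·m/s)
Δx_min = 2.179e-10 m = 217.887 pm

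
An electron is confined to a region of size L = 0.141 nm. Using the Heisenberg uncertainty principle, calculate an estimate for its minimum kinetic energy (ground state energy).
479.098 meV

Using the uncertainty principle to estimate ground state energy:

1. The position uncertainty is approximately the confinement size:
   Δx ≈ L = 1.410e-10 m

2. From ΔxΔp ≥ ℏ/2, the minimum momentum uncertainty is:
   Δp ≈ ℏ/(2L) = 3.740e-25 kg·m/s

3. The kinetic energy is approximately:
   KE ≈ (Δp)²/(2m) = (3.740e-25)²/(2 × 9.109e-31 kg)
   KE ≈ 7.676e-20 J = 479.098 meV

This is an order-of-magnitude estimate of the ground state energy.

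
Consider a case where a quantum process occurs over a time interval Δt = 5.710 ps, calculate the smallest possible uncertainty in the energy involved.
57.637 μeV

Using the energy-time uncertainty principle:
ΔEΔt ≥ ℏ/2

The minimum uncertainty in energy is:
ΔE_min = ℏ/(2Δt)
ΔE_min = (1.055e-34 J·s) / (2 × 5.710e-12 s)
ΔE_min = 9.234e-24 J = 57.637 μeV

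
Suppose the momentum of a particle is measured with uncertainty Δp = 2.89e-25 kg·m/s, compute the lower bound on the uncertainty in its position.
182.452 pm

Using the Heisenberg uncertainty principle:
ΔxΔp ≥ ℏ/2

The minimum uncertainty in position is:
Δx_min = ℏ/(2Δp)
Δx_min = (1.055e-34 J·s) / (2 × 2.890e-25 kg·m/s)
Δx_min = 1.825e-10 m = 182.452 pm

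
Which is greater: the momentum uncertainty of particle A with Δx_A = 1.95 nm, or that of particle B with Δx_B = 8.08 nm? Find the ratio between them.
Particle A has the larger minimum momentum uncertainty, by a factor of 4.14.

For each particle, the minimum momentum uncertainty is Δp_min = ℏ/(2Δx):

Particle A: Δp_A = ℏ/(2×1.950e-09 m) = 2.704e-26 kg·m/s
Particle B: Δp_B = ℏ/(2×8.080e-09 m) = 6.526e-27 kg·m/s

Ratio: Δp_A/Δp_B = 4.14

Since Δp_min ∝ 1/Δx, the particle with smaller position uncertainty (A) has larger momentum uncertainty.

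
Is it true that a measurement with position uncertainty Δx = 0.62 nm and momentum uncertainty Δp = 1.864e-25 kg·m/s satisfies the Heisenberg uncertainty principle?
Yes, it satisfies the uncertainty principle.

Calculate the product ΔxΔp:
ΔxΔp = (6.200e-10 m) × (1.864e-25 kg·m/s)
ΔxΔp = 1.156e-34 J·s

Compare to the minimum allowed value ℏ/2:
ℏ/2 = 5.273e-35 J·s

Since ΔxΔp = 1.156e-34 J·s ≥ 5.273e-35 J·s = ℏ/2,
the measurement satisfies the uncertainty principle.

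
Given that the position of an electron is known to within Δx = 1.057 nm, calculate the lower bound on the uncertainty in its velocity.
54.762 km/s

Using the Heisenberg uncertainty principle and Δp = mΔv:
ΔxΔp ≥ ℏ/2
Δx(mΔv) ≥ ℏ/2

The minimum uncertainty in velocity is:
Δv_min = ℏ/(2mΔx)
Δv_min = (1.055e-34 J·s) / (2 × 9.109e-31 kg × 1.057e-09 m)
Δv_min = 5.476e+04 m/s = 54.762 km/s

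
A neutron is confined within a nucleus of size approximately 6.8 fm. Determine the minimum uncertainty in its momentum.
7.754 × 10^-21 kg·m/s

Using the Heisenberg uncertainty principle:
ΔxΔp ≥ ℏ/2

With Δx ≈ L = 6.800e-15 m (the confinement size):
Δp_min = ℏ/(2Δx)
Δp_min = (1.055e-34 J·s) / (2 × 6.800e-15 m)
Δp_min = 7.754e-21 kg·m/s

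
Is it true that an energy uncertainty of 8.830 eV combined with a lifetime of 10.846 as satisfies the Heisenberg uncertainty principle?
No, it violates the uncertainty relation.

Calculate the product ΔEΔt:
ΔE = 8.830 eV = 1.415e-18 J
ΔEΔt = (1.415e-18 J) × (1.085e-17 s)
ΔEΔt = 1.534e-35 J·s

Compare to the minimum allowed value ℏ/2:
ℏ/2 = 5.273e-35 J·s

Since ΔEΔt = 1.534e-35 J·s < 5.273e-35 J·s = ℏ/2,
this violates the uncertainty relation.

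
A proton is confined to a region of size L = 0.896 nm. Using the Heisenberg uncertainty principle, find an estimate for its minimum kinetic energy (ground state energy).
6.462 μeV

Using the uncertainty principle to estimate ground state energy:

1. The position uncertainty is approximately the confinement size:
   Δx ≈ L = 8.960e-10 m

2. From ΔxΔp ≥ ℏ/2, the minimum momentum uncertainty is:
   Δp ≈ ℏ/(2L) = 5.885e-26 kg·m/s

3. The kinetic energy is approximately:
   KE ≈ (Δp)²/(2m) = (5.885e-26)²/(2 × 1.673e-27 kg)
   KE ≈ 1.035e-24 J = 6.462 μeV

This is an order-of-magnitude estimate of the ground state energy.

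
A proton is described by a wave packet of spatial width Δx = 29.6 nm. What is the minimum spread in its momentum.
1.781 × 10^-27 kg·m/s

For a wave packet, the spatial width Δx and momentum spread Δp are related by the uncertainty principle:
ΔxΔp ≥ ℏ/2

The minimum momentum spread is:
Δp_min = ℏ/(2Δx)
Δp_min = (1.055e-34 J·s) / (2 × 2.960e-08 m)
Δp_min = 1.781e-27 kg·m/s

A wave packet cannot have both a well-defined position and well-defined momentum.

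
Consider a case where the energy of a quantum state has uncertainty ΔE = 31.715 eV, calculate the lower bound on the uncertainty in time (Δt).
10.377 as

Using the energy-time uncertainty principle:
ΔEΔt ≥ ℏ/2

The minimum uncertainty in time is:
Δt_min = ℏ/(2ΔE)
Δt_min = (1.055e-34 J·s) / (2 × 5.081e-18 J)
Δt_min = 1.038e-17 s = 10.377 as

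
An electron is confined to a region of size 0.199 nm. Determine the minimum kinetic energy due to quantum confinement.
240.523 meV

Using the uncertainty principle:

1. Position uncertainty: Δx ≈ 1.990e-10 m
2. Minimum momentum uncertainty: Δp = ℏ/(2Δx) = 2.650e-25 kg·m/s
3. Minimum kinetic energy:
   KE = (Δp)²/(2m) = (2.650e-25)²/(2 × 9.109e-31 kg)
   KE = 3.854e-20 J = 240.523 meV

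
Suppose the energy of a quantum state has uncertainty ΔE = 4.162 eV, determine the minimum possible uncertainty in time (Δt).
79.074 as

Using the energy-time uncertainty principle:
ΔEΔt ≥ ℏ/2

The minimum uncertainty in time is:
Δt_min = ℏ/(2ΔE)
Δt_min = (1.055e-34 J·s) / (2 × 6.668e-19 J)
Δt_min = 7.907e-17 s = 79.074 as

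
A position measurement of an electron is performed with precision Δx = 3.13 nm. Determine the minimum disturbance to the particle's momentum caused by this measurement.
1.685 × 10^-26 kg·m/s

The uncertainty principle implies that measuring position disturbs momentum:
ΔxΔp ≥ ℏ/2

When we measure position with precision Δx, we necessarily introduce a momentum uncertainty:
Δp ≥ ℏ/(2Δx)
Δp_min = (1.055e-34 J·s) / (2 × 3.130e-09 m)
Δp_min = 1.685e-26 kg·m/s

The more precisely we measure position, the greater the momentum disturbance.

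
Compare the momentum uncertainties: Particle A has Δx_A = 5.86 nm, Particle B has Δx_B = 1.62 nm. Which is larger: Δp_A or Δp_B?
Particle B has the larger minimum momentum uncertainty, by a factor of 3.62.

For each particle, the minimum momentum uncertainty is Δp_min = ℏ/(2Δx):

Particle A: Δp_A = ℏ/(2×5.860e-09 m) = 8.998e-27 kg·m/s
Particle B: Δp_B = ℏ/(2×1.620e-09 m) = 3.255e-26 kg·m/s

Ratio: Δp_B/Δp_A = 3.62

Since Δp_min ∝ 1/Δx, the particle with smaller position uncertainty (B) has larger momentum uncertainty.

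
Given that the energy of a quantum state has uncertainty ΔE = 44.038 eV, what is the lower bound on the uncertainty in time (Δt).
7.473 as

Using the energy-time uncertainty principle:
ΔEΔt ≥ ℏ/2

The minimum uncertainty in time is:
Δt_min = ℏ/(2ΔE)
Δt_min = (1.055e-34 J·s) / (2 × 7.056e-18 J)
Δt_min = 7.473e-18 s = 7.473 as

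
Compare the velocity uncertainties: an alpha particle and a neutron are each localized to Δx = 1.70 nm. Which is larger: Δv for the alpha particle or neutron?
The neutron has the larger minimum velocity uncertainty, by a ratio of 4.0.

For both particles, Δp_min = ℏ/(2Δx) = 3.102e-26 kg·m/s (same for both).

The velocity uncertainty is Δv = Δp/m:
- alpha particle: Δv = 3.102e-26 / 6.645e-27 = 4.668e+00 m/s = 4.668 m/s
- neutron: Δv = 3.102e-26 / 1.675e-27 = 1.852e+01 m/s = 18.518 m/s

Ratio: 1.852e+01 / 4.668e+00 = 4.0

The lighter particle has larger velocity uncertainty because Δv ∝ 1/m.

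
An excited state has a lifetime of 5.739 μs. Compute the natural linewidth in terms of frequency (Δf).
13.866 kHz

Using the energy-time uncertainty principle and E = hf:
ΔEΔt ≥ ℏ/2
hΔf·Δt ≥ ℏ/2

The minimum frequency uncertainty is:
Δf = ℏ/(2hτ) = 1/(4πτ)
Δf = 1/(4π × 5.739e-06 s)
Δf = 1.387e+04 Hz = 13.866 kHz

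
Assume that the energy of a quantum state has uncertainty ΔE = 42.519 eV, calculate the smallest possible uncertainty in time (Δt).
7.740 as

Using the energy-time uncertainty principle:
ΔEΔt ≥ ℏ/2

The minimum uncertainty in time is:
Δt_min = ℏ/(2ΔE)
Δt_min = (1.055e-34 J·s) / (2 × 6.812e-18 J)
Δt_min = 7.740e-18 s = 7.740 as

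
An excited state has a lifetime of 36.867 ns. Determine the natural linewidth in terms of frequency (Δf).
2.159 MHz

Using the energy-time uncertainty principle and E = hf:
ΔEΔt ≥ ℏ/2
hΔf·Δt ≥ ℏ/2

The minimum frequency uncertainty is:
Δf = ℏ/(2hτ) = 1/(4πτ)
Δf = 1/(4π × 3.687e-08 s)
Δf = 2.159e+06 Hz = 2.159 MHz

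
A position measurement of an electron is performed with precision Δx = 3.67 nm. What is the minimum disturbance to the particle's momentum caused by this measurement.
1.437 × 10^-26 kg·m/s

The uncertainty principle implies that measuring position disturbs momentum:
ΔxΔp ≥ ℏ/2

When we measure position with precision Δx, we necessarily introduce a momentum uncertainty:
Δp ≥ ℏ/(2Δx)
Δp_min = (1.055e-34 J·s) / (2 × 3.670e-09 m)
Δp_min = 1.437e-26 kg·m/s

The more precisely we measure position, the greater the momentum disturbance.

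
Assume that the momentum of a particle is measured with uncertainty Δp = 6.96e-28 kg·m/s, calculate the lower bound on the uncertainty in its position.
75.759 nm

Using the Heisenberg uncertainty principle:
ΔxΔp ≥ ℏ/2

The minimum uncertainty in position is:
Δx_min = ℏ/(2Δp)
Δx_min = (1.055e-34 J·s) / (2 × 6.960e-28 kg·m/s)
Δx_min = 7.576e-08 m = 75.759 nm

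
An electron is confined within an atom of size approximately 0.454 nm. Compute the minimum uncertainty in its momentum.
1.161 × 10^-25 kg·m/s

Using the Heisenberg uncertainty principle:
ΔxΔp ≥ ℏ/2

With Δx ≈ L = 4.540e-10 m (the confinement size):
Δp_min = ℏ/(2Δx)
Δp_min = (1.055e-34 J·s) / (2 × 4.540e-10 m)
Δp_min = 1.161e-25 kg·m/s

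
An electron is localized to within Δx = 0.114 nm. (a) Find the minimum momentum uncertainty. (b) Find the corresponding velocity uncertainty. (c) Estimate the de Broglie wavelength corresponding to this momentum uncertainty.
(a) Δp_min = 4.625 × 10^-25 kg·m/s
(b) Δv_min = 507.753 km/s
(c) λ_dB = 1.433 nm

Step-by-step:

(a) From the uncertainty principle:
Δp_min = ℏ/(2Δx) = (1.055e-34 J·s)/(2 × 1.140e-10 m) = 4.625e-25 kg·m/s

(b) The velocity uncertainty:
Δv = Δp/m = (4.625e-25 kg·m/s)/(9.109e-31 kg) = 5.078e+05 m/s = 507.753 km/s

(c) The de Broglie wavelength for this momentum:
λ = h/p = (6.626e-34 J·s)/(4.625e-25 kg·m/s) = 1.433e-09 m = 1.433 nm

Note: The de Broglie wavelength is comparable to the localization size, as expected from wave-particle duality.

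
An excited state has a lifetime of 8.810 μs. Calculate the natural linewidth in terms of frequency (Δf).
9.033 kHz

Using the energy-time uncertainty principle and E = hf:
ΔEΔt ≥ ℏ/2
hΔf·Δt ≥ ℏ/2

The minimum frequency uncertainty is:
Δf = ℏ/(2hτ) = 1/(4πτ)
Δf = 1/(4π × 8.810e-06 s)
Δf = 9.033e+03 Hz = 9.033 kHz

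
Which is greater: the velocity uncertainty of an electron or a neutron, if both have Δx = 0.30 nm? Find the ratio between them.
The electron has the larger minimum velocity uncertainty, by a ratio of 1838.7.

For both particles, Δp_min = ℏ/(2Δx) = 1.758e-25 kg·m/s (same for both).

The velocity uncertainty is Δv = Δp/m:
- electron: Δv = 1.758e-25 / 9.109e-31 = 1.929e+05 m/s = 192.946 km/s
- neutron: Δv = 1.758e-25 / 1.675e-27 = 1.049e+02 m/s = 104.937 m/s

Ratio: 1.929e+05 / 1.049e+02 = 1838.7

The lighter particle has larger velocity uncertainty because Δv ∝ 1/m.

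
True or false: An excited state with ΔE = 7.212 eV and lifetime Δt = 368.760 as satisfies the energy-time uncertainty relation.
Yes, it satisfies the uncertainty relation.

Calculate the product ΔEΔt:
ΔE = 7.212 eV = 1.155e-18 J
ΔEΔt = (1.155e-18 J) × (3.688e-16 s)
ΔEΔt = 4.261e-34 J·s

Compare to the minimum allowed value ℏ/2:
ℏ/2 = 5.273e-35 J·s

Since ΔEΔt = 4.261e-34 J·s ≥ 5.273e-35 J·s = ℏ/2,
this satisfies the uncertainty relation.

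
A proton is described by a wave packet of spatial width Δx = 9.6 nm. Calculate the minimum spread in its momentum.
5.493 × 10^-27 kg·m/s

For a wave packet, the spatial width Δx and momentum spread Δp are related by the uncertainty principle:
ΔxΔp ≥ ℏ/2

The minimum momentum spread is:
Δp_min = ℏ/(2Δx)
Δp_min = (1.055e-34 J·s) / (2 × 9.600e-09 m)
Δp_min = 5.493e-27 kg·m/s

A wave packet cannot have both a well-defined position and well-defined momentum.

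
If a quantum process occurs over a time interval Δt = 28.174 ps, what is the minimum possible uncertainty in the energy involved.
11.681 μeV

Using the energy-time uncertainty principle:
ΔEΔt ≥ ℏ/2

The minimum uncertainty in energy is:
ΔE_min = ℏ/(2Δt)
ΔE_min = (1.055e-34 J·s) / (2 × 2.817e-11 s)
ΔE_min = 1.872e-24 J = 11.681 μeV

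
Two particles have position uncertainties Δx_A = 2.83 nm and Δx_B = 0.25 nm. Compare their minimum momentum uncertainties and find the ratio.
Particle B has the larger minimum momentum uncertainty, by a factor of 11.32.

For each particle, the minimum momentum uncertainty is Δp_min = ℏ/(2Δx):

Particle A: Δp_A = ℏ/(2×2.830e-09 m) = 1.863e-26 kg·m/s
Particle B: Δp_B = ℏ/(2×2.500e-10 m) = 2.109e-25 kg·m/s

Ratio: Δp_B/Δp_A = 11.32

Since Δp_min ∝ 1/Δx, the particle with smaller position uncertainty (B) has larger momentum uncertainty.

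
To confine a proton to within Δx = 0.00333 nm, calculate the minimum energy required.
467.806 meV

Localizing a particle requires giving it sufficient momentum uncertainty:

1. From uncertainty principle: Δp ≥ ℏ/(2Δx)
   Δp_min = (1.055e-34 J·s) / (2 × 3.330e-12 m)
   Δp_min = 1.583e-23 kg·m/s

2. This momentum uncertainty corresponds to kinetic energy:
   KE ≈ (Δp)²/(2m) = (1.583e-23)²/(2 × 1.673e-27 kg)
   KE = 7.495e-20 J = 467.806 meV

Tighter localization requires more energy.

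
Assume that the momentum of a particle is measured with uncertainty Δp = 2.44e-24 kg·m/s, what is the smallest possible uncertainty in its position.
21.610 pm

Using the Heisenberg uncertainty principle:
ΔxΔp ≥ ℏ/2

The minimum uncertainty in position is:
Δx_min = ℏ/(2Δp)
Δx_min = (1.055e-34 J·s) / (2 × 2.440e-24 kg·m/s)
Δx_min = 2.161e-11 m = 21.610 pm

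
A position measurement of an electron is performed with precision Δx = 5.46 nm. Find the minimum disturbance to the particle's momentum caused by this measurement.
9.657 × 10^-27 kg·m/s

The uncertainty principle implies that measuring position disturbs momentum:
ΔxΔp ≥ ℏ/2

When we measure position with precision Δx, we necessarily introduce a momentum uncertainty:
Δp ≥ ℏ/(2Δx)
Δp_min = (1.055e-34 J·s) / (2 × 5.460e-09 m)
Δp_min = 9.657e-27 kg·m/s

The more precisely we measure position, the greater the momentum disturbance.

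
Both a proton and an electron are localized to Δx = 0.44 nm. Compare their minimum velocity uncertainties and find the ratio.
The electron has the larger minimum velocity uncertainty, by a ratio of 1836.2.

For both particles, Δp_min = ℏ/(2Δx) = 1.198e-25 kg·m/s (same for both).

The velocity uncertainty is Δv = Δp/m:
- proton: Δv = 1.198e-25 / 1.673e-27 = 7.165e+01 m/s = 71.647 m/s
- electron: Δv = 1.198e-25 / 9.109e-31 = 1.316e+05 m/s = 131.554 km/s

Ratio: 1.316e+05 / 7.165e+01 = 1836.2

The lighter particle has larger velocity uncertainty because Δv ∝ 1/m.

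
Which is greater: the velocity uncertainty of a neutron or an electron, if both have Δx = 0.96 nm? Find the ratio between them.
The electron has the larger minimum velocity uncertainty, by a ratio of 1838.7.

For both particles, Δp_min = ℏ/(2Δx) = 5.493e-26 kg·m/s (same for both).

The velocity uncertainty is Δv = Δp/m:
- neutron: Δv = 5.493e-26 / 1.675e-27 = 3.279e+01 m/s = 32.793 m/s
- electron: Δv = 5.493e-26 / 9.109e-31 = 6.030e+04 m/s = 60.296 km/s

Ratio: 6.030e+04 / 3.279e+01 = 1838.7

The lighter particle has larger velocity uncertainty because Δv ∝ 1/m.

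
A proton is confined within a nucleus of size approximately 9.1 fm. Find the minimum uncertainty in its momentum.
5.794 × 10^-21 kg·m/s

Using the Heisenberg uncertainty principle:
ΔxΔp ≥ ℏ/2

With Δx ≈ L = 9.100e-15 m (the confinement size):
Δp_min = ℏ/(2Δx)
Δp_min = (1.055e-34 J·s) / (2 × 9.100e-15 m)
Δp_min = 5.794e-21 kg·m/s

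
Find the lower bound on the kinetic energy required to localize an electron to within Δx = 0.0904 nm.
1.166 eV

Localizing a particle requires giving it sufficient momentum uncertainty:

1. From uncertainty principle: Δp ≥ ℏ/(2Δx)
   Δp_min = (1.055e-34 J·s) / (2 × 9.040e-11 m)
   Δp_min = 5.833e-25 kg·m/s

2. This momentum uncertainty corresponds to kinetic energy:
   KE ≈ (Δp)²/(2m) = (5.833e-25)²/(2 × 9.109e-31 kg)
   KE = 1.867e-19 J = 1.166 eV

Tighter localization requires more energy.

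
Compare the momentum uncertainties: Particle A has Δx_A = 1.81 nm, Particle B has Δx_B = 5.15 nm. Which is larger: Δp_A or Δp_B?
Particle A has the larger minimum momentum uncertainty, by a factor of 2.85.

For each particle, the minimum momentum uncertainty is Δp_min = ℏ/(2Δx):

Particle A: Δp_A = ℏ/(2×1.810e-09 m) = 2.913e-26 kg·m/s
Particle B: Δp_B = ℏ/(2×5.150e-09 m) = 1.024e-26 kg·m/s

Ratio: Δp_A/Δp_B = 2.85

Since Δp_min ∝ 1/Δx, the particle with smaller position uncertainty (A) has larger momentum uncertainty.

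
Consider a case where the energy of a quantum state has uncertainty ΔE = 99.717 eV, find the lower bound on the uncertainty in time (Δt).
3.300 as

Using the energy-time uncertainty principle:
ΔEΔt ≥ ℏ/2

The minimum uncertainty in time is:
Δt_min = ℏ/(2ΔE)
Δt_min = (1.055e-34 J·s) / (2 × 1.598e-17 J)
Δt_min = 3.300e-18 s = 3.300 as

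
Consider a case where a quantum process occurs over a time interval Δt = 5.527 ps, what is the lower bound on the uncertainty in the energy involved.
59.545 μeV

Using the energy-time uncertainty principle:
ΔEΔt ≥ ℏ/2

The minimum uncertainty in energy is:
ΔE_min = ℏ/(2Δt)
ΔE_min = (1.055e-34 J·s) / (2 × 5.527e-12 s)
ΔE_min = 9.540e-24 J = 59.545 μeV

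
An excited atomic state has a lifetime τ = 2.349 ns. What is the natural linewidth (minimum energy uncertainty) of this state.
140.105 neV

Using the energy-time uncertainty principle:
ΔEΔt ≥ ℏ/2

The lifetime τ represents the time uncertainty Δt.
The natural linewidth (minimum energy uncertainty) is:

ΔE = ℏ/(2τ)
ΔE = (1.055e-34 J·s) / (2 × 2.349e-09 s)
ΔE = 2.245e-26 J = 140.105 neV

This natural linewidth limits the precision of spectroscopic measurements.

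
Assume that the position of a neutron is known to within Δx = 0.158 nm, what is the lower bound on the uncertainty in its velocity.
199.248 m/s

Using the Heisenberg uncertainty principle and Δp = mΔv:
ΔxΔp ≥ ℏ/2
Δx(mΔv) ≥ ℏ/2

The minimum uncertainty in velocity is:
Δv_min = ℏ/(2mΔx)
Δv_min = (1.055e-34 J·s) / (2 × 1.675e-27 kg × 1.580e-10 m)
Δv_min = 1.992e+02 m/s = 199.248 m/s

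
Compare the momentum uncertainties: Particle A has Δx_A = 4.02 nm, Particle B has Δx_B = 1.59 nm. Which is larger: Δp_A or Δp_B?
Particle B has the larger minimum momentum uncertainty, by a factor of 2.53.

For each particle, the minimum momentum uncertainty is Δp_min = ℏ/(2Δx):

Particle A: Δp_A = ℏ/(2×4.020e-09 m) = 1.312e-26 kg·m/s
Particle B: Δp_B = ℏ/(2×1.590e-09 m) = 3.316e-26 kg·m/s

Ratio: Δp_B/Δp_A = 2.53

Since Δp_min ∝ 1/Δx, the particle with smaller position uncertainty (B) has larger momentum uncertainty.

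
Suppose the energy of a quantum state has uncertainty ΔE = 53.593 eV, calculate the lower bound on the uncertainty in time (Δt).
6.141 as

Using the energy-time uncertainty principle:
ΔEΔt ≥ ℏ/2

The minimum uncertainty in time is:
Δt_min = ℏ/(2ΔE)
Δt_min = (1.055e-34 J·s) / (2 × 8.587e-18 J)
Δt_min = 6.141e-18 s = 6.141 as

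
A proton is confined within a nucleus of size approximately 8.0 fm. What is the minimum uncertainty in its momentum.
6.591 × 10^-21 kg·m/s

Using the Heisenberg uncertainty principle:
ΔxΔp ≥ ℏ/2

With Δx ≈ L = 8.000e-15 m (the confinement size):
Δp_min = ℏ/(2Δx)
Δp_min = (1.055e-34 J·s) / (2 × 8.000e-15 m)
Δp_min = 6.591e-21 kg·m/s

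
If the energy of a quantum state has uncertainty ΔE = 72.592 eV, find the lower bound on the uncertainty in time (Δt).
4.534 as

Using the energy-time uncertainty principle:
ΔEΔt ≥ ℏ/2

The minimum uncertainty in time is:
Δt_min = ℏ/(2ΔE)
Δt_min = (1.055e-34 J·s) / (2 × 1.163e-17 J)
Δt_min = 4.534e-18 s = 4.534 as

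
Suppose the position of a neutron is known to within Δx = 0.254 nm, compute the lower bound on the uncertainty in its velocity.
123.941 m/s

Using the Heisenberg uncertainty principle and Δp = mΔv:
ΔxΔp ≥ ℏ/2
Δx(mΔv) ≥ ℏ/2

The minimum uncertainty in velocity is:
Δv_min = ℏ/(2mΔx)
Δv_min = (1.055e-34 J·s) / (2 × 1.675e-27 kg × 2.540e-10 m)
Δv_min = 1.239e+02 m/s = 123.941 m/s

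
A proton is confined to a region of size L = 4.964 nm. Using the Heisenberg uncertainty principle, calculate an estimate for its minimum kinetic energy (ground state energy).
210.519 neV

Using the uncertainty principle to estimate ground state energy:

1. The position uncertainty is approximately the confinement size:
   Δx ≈ L = 4.964e-09 m

2. From ΔxΔp ≥ ℏ/2, the minimum momentum uncertainty is:
   Δp ≈ ℏ/(2L) = 1.062e-26 kg·m/s

3. The kinetic energy is approximately:
   KE ≈ (Δp)²/(2m) = (1.062e-26)²/(2 × 1.673e-27 kg)
   KE ≈ 3.373e-26 J = 210.519 neV

This is an order-of-magnitude estimate of the ground state energy.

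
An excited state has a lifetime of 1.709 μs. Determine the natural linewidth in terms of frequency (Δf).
46.564 kHz

Using the energy-time uncertainty principle and E = hf:
ΔEΔt ≥ ℏ/2
hΔf·Δt ≥ ℏ/2

The minimum frequency uncertainty is:
Δf = ℏ/(2hτ) = 1/(4πτ)
Δf = 1/(4π × 1.709e-06 s)
Δf = 4.656e+04 Hz = 46.564 kHz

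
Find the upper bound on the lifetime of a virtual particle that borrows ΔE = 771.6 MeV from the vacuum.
4.265 × 10^-25 s

Using the energy-time uncertainty principle:
ΔEΔt ≥ ℏ/2

For a virtual particle borrowing energy ΔE, the maximum lifetime is:
Δt_max = ℏ/(2ΔE)

Converting energy:
ΔE = 771.6 MeV = 1.236e-10 J

Δt_max = (1.055e-34 J·s) / (2 × 1.236e-10 J)
Δt_max = 4.265e-25 s = 4.265 × 10^-25 s

Virtual particles with higher borrowed energy exist for shorter times.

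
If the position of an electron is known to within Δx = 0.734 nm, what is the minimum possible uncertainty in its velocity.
78.861 km/s

Using the Heisenberg uncertainty principle and Δp = mΔv:
ΔxΔp ≥ ℏ/2
Δx(mΔv) ≥ ℏ/2

The minimum uncertainty in velocity is:
Δv_min = ℏ/(2mΔx)
Δv_min = (1.055e-34 J·s) / (2 × 9.109e-31 kg × 7.340e-10 m)
Δv_min = 7.886e+04 m/s = 78.861 km/s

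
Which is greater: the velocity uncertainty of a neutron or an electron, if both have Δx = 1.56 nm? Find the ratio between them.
The electron has the larger minimum velocity uncertainty, by a ratio of 1838.7.

For both particles, Δp_min = ℏ/(2Δx) = 3.380e-26 kg·m/s (same for both).

The velocity uncertainty is Δv = Δp/m:
- neutron: Δv = 3.380e-26 / 1.675e-27 = 2.018e+01 m/s = 20.180 m/s
- electron: Δv = 3.380e-26 / 9.109e-31 = 3.711e+04 m/s = 37.105 km/s

Ratio: 3.711e+04 / 2.018e+01 = 1838.7

The lighter particle has larger velocity uncertainty because Δv ∝ 1/m.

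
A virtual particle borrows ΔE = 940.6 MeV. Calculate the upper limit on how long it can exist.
3.499 × 10^-25 s

Using the energy-time uncertainty principle:
ΔEΔt ≥ ℏ/2

For a virtual particle borrowing energy ΔE, the maximum lifetime is:
Δt_max = ℏ/(2ΔE)

Converting energy:
ΔE = 940.6 MeV = 1.507e-10 J

Δt_max = (1.055e-34 J·s) / (2 × 1.507e-10 J)
Δt_max = 3.499e-25 s = 3.499 × 10^-25 s

Virtual particles with higher borrowed energy exist for shorter times.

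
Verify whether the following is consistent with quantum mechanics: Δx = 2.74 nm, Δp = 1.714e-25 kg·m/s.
Yes, it satisfies the uncertainty principle.

Calculate the product ΔxΔp:
ΔxΔp = (2.740e-09 m) × (1.714e-25 kg·m/s)
ΔxΔp = 4.696e-34 J·s

Compare to the minimum allowed value ℏ/2:
ℏ/2 = 5.273e-35 J·s

Since ΔxΔp = 4.696e-34 J·s ≥ 5.273e-35 J·s = ℏ/2,
the measurement satisfies the uncertainty principle.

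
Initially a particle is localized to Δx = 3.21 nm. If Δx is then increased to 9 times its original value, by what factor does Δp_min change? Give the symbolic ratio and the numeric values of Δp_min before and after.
Original Δp_min = 1.643 × 10^-26 kg·m/s; new Δp'_min = 1.825 × 10^-27 kg·m/s; ratio Δp'_min/Δp_min = 1/9.

From the uncertainty principle ΔxΔp ≥ ℏ/2, the minimum momentum uncertainty is Δp_min = ℏ/(2Δx).

Original (Δx = 3.21 nm = 3.210e-09 m):
Δp_min = (1.055e-34 J·s)/(2 × 3.210e-09 m) = 1.643e-26 kg·m/s

When Δx → 9Δx:
Δp'_min = ℏ/(2 × 9Δx) = (1/9) × ℏ/(2Δx) = (1/9) × Δp_min
Δp'_min = 1/9 × 1.643e-26 kg·m/s = 1.825e-27 kg·m/s

Since Δp_min ∝ 1/Δx, when Δx is increased to 9 times its original value, Δp_min decreases to 1/9 of its original value.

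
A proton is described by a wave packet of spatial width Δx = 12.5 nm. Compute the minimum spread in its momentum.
4.218 × 10^-27 kg·m/s

For a wave packet, the spatial width Δx and momentum spread Δp are related by the uncertainty principle:
ΔxΔp ≥ ℏ/2

The minimum momentum spread is:
Δp_min = ℏ/(2Δx)
Δp_min = (1.055e-34 J·s) / (2 × 1.250e-08 m)
Δp_min = 4.218e-27 kg·m/s

A wave packet cannot have both a well-defined position and well-defined momentum.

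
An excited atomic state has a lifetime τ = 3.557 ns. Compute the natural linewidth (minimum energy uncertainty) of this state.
92.523 neV

Using the energy-time uncertainty principle:
ΔEΔt ≥ ℏ/2

The lifetime τ represents the time uncertainty Δt.
The natural linewidth (minimum energy uncertainty) is:

ΔE = ℏ/(2τ)
ΔE = (1.055e-34 J·s) / (2 × 3.557e-09 s)
ΔE = 1.482e-26 J = 92.523 neV

This natural linewidth limits the precision of spectroscopic measurements.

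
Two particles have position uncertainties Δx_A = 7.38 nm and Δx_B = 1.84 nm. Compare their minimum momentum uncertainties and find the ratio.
Particle B has the larger minimum momentum uncertainty, by a factor of 4.01.

For each particle, the minimum momentum uncertainty is Δp_min = ℏ/(2Δx):

Particle A: Δp_A = ℏ/(2×7.380e-09 m) = 7.145e-27 kg·m/s
Particle B: Δp_B = ℏ/(2×1.840e-09 m) = 2.866e-26 kg·m/s

Ratio: Δp_B/Δp_A = 4.01

Since Δp_min ∝ 1/Δx, the particle with smaller position uncertainty (B) has larger momentum uncertainty.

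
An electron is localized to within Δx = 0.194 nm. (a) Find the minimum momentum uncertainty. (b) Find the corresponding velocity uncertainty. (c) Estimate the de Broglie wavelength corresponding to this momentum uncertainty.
(a) Δp_min = 2.718 × 10^-25 kg·m/s
(b) Δv_min = 298.370 km/s
(c) λ_dB = 2.438 nm

Step-by-step:

(a) From the uncertainty principle:
Δp_min = ℏ/(2Δx) = (1.055e-34 J·s)/(2 × 1.940e-10 m) = 2.718e-25 kg·m/s

(b) The velocity uncertainty:
Δv = Δp/m = (2.718e-25 kg·m/s)/(9.109e-31 kg) = 2.984e+05 m/s = 298.370 km/s

(c) The de Broglie wavelength for this momentum:
λ = h/p = (6.626e-34 J·s)/(2.718e-25 kg·m/s) = 2.438e-09 m = 2.438 nm

Note: The de Broglie wavelength is comparable to the localization size, as expected from wave-particle duality.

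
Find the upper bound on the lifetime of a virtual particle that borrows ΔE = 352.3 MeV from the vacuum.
9.342 × 10^-25 s

Using the energy-time uncertainty principle:
ΔEΔt ≥ ℏ/2

For a virtual particle borrowing energy ΔE, the maximum lifetime is:
Δt_max = ℏ/(2ΔE)

Converting energy:
ΔE = 352.3 MeV = 5.644e-11 J

Δt_max = (1.055e-34 J·s) / (2 × 5.644e-11 J)
Δt_max = 9.342e-25 s = 9.342 × 10^-25 s

Virtual particles with higher borrowed energy exist for shorter times.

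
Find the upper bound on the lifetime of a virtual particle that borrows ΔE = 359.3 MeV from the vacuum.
9.160 × 10^-25 s

Using the energy-time uncertainty principle:
ΔEΔt ≥ ℏ/2

For a virtual particle borrowing energy ΔE, the maximum lifetime is:
Δt_max = ℏ/(2ΔE)

Converting energy:
ΔE = 359.3 MeV = 5.757e-11 J

Δt_max = (1.055e-34 J·s) / (2 × 5.757e-11 J)
Δt_max = 9.160e-25 s = 9.160 × 10^-25 s

Virtual particles with higher borrowed energy exist for shorter times.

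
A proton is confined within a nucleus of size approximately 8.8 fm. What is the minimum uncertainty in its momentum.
5.992 × 10^-21 kg·m/s

Using the Heisenberg uncertainty principle:
ΔxΔp ≥ ℏ/2

With Δx ≈ L = 8.800e-15 m (the confinement size):
Δp_min = ℏ/(2Δx)
Δp_min = (1.055e-34 J·s) / (2 × 8.800e-15 m)
Δp_min = 5.992e-21 kg·m/s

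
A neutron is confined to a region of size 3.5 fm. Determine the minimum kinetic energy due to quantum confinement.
422.883 keV

Using the uncertainty principle:

1. Position uncertainty: Δx ≈ 3.500e-15 m
2. Minimum momentum uncertainty: Δp = ℏ/(2Δx) = 1.507e-20 kg·m/s
3. Minimum kinetic energy:
   KE = (Δp)²/(2m) = (1.507e-20)²/(2 × 1.675e-27 kg)
   KE = 6.775e-14 J = 422.883 keV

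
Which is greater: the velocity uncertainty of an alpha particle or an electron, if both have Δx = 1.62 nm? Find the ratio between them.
The electron has the larger minimum velocity uncertainty, by a ratio of 7294.3.

For both particles, Δp_min = ℏ/(2Δx) = 3.255e-26 kg·m/s (same for both).

The velocity uncertainty is Δv = Δp/m:
- alpha particle: Δv = 3.255e-26 / 6.645e-27 = 4.898e+00 m/s = 4.898 m/s
- electron: Δv = 3.255e-26 / 9.109e-31 = 3.573e+04 m/s = 35.731 km/s

Ratio: 3.573e+04 / 4.898e+00 = 7294.3

The lighter particle has larger velocity uncertainty because Δv ∝ 1/m.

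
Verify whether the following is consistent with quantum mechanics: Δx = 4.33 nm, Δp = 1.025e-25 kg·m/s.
Yes, it satisfies the uncertainty principle.

Calculate the product ΔxΔp:
ΔxΔp = (4.330e-09 m) × (1.025e-25 kg·m/s)
ΔxΔp = 4.438e-34 J·s

Compare to the minimum allowed value ℏ/2:
ℏ/2 = 5.273e-35 J·s

Since ΔxΔp = 4.438e-34 J·s ≥ 5.273e-35 J·s = ℏ/2,
the measurement satisfies the uncertainty principle.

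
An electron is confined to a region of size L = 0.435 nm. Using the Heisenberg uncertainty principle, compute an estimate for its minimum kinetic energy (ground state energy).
50.337 meV

Using the uncertainty principle to estimate ground state energy:

1. The position uncertainty is approximately the confinement size:
   Δx ≈ L = 4.350e-10 m

2. From ΔxΔp ≥ ℏ/2, the minimum momentum uncertainty is:
   Δp ≈ ℏ/(2L) = 1.212e-25 kg·m/s

3. The kinetic energy is approximately:
   KE ≈ (Δp)²/(2m) = (1.212e-25)²/(2 × 9.109e-31 kg)
   KE ≈ 8.065e-21 J = 50.337 meV

This is an order-of-magnitude estimate of the ground state energy.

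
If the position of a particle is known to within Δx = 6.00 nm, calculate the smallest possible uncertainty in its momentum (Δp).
8.788 × 10^-27 kg·m/s

Using the Heisenberg uncertainty principle:
ΔxΔp ≥ ℏ/2

The minimum uncertainty in momentum is:
Δp_min = ℏ/(2Δx)
Δp_min = (1.055e-34 J·s) / (2 × 6.000e-09 m)
Δp_min = 8.788e-27 kg·m/s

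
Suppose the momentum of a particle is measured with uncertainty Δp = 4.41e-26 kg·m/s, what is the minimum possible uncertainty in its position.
1.196 nm

Using the Heisenberg uncertainty principle:
ΔxΔp ≥ ℏ/2

The minimum uncertainty in position is:
Δx_min = ℏ/(2Δp)
Δx_min = (1.055e-34 J·s) / (2 × 4.410e-26 kg·m/s)
Δx_min = 1.196e-09 m = 1.196 nm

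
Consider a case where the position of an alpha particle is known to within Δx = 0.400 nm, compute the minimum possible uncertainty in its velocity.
19.839 m/s

Using the Heisenberg uncertainty principle and Δp = mΔv:
ΔxΔp ≥ ℏ/2
Δx(mΔv) ≥ ℏ/2

The minimum uncertainty in velocity is:
Δv_min = ℏ/(2mΔx)
Δv_min = (1.055e-34 J·s) / (2 × 6.645e-27 kg × 4.000e-10 m)
Δv_min = 1.984e+01 m/s = 19.839 m/s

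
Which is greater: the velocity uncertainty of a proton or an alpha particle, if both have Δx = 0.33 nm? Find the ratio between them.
The proton has the larger minimum velocity uncertainty, by a ratio of 4.0.

For both particles, Δp_min = ℏ/(2Δx) = 1.598e-25 kg·m/s (same for both).

The velocity uncertainty is Δv = Δp/m:
- proton: Δv = 1.598e-25 / 1.673e-27 = 9.553e+01 m/s = 95.529 m/s
- alpha particle: Δv = 1.598e-25 / 6.645e-27 = 2.405e+01 m/s = 24.047 m/s

Ratio: 9.553e+01 / 2.405e+01 = 4.0

The lighter particle has larger velocity uncertainty because Δv ∝ 1/m.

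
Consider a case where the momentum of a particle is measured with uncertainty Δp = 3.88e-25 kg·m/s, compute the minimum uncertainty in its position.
135.898 pm

Using the Heisenberg uncertainty principle:
ΔxΔp ≥ ℏ/2

The minimum uncertainty in position is:
Δx_min = ℏ/(2Δp)
Δx_min = (1.055e-34 J·s) / (2 × 3.880e-25 kg·m/s)
Δx_min = 1.359e-10 m = 135.898 pm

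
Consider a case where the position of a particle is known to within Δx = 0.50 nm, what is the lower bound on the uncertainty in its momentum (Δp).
1.055 × 10^-25 kg·m/s

Using the Heisenberg uncertainty principle:
ΔxΔp ≥ ℏ/2

The minimum uncertainty in momentum is:
Δp_min = ℏ/(2Δx)
Δp_min = (1.055e-34 J·s) / (2 × 5.000e-10 m)
Δp_min = 1.055e-25 kg·m/s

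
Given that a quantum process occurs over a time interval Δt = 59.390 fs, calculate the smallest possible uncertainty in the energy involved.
5.541 meV

Using the energy-time uncertainty principle:
ΔEΔt ≥ ℏ/2

The minimum uncertainty in energy is:
ΔE_min = ℏ/(2Δt)
ΔE_min = (1.055e-34 J·s) / (2 × 5.939e-14 s)
ΔE_min = 8.878e-22 J = 5.541 meV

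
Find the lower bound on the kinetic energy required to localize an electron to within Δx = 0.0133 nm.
53.847 eV

Localizing a particle requires giving it sufficient momentum uncertainty:

1. From uncertainty principle: Δp ≥ ℏ/(2Δx)
   Δp_min = (1.055e-34 J·s) / (2 × 1.330e-11 m)
   Δp_min = 3.965e-24 kg·m/s

2. This momentum uncertainty corresponds to kinetic energy:
   KE ≈ (Δp)²/(2m) = (3.965e-24)²/(2 × 9.109e-31 kg)
   KE = 8.627e-18 J = 53.847 eV

Tighter localization requires more energy.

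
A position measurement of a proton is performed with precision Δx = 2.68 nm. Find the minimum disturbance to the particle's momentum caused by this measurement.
1.967 × 10^-26 kg·m/s

The uncertainty principle implies that measuring position disturbs momentum:
ΔxΔp ≥ ℏ/2

When we measure position with precision Δx, we necessarily introduce a momentum uncertainty:
Δp ≥ ℏ/(2Δx)
Δp_min = (1.055e-34 J·s) / (2 × 2.680e-09 m)
Δp_min = 1.967e-26 kg·m/s

The more precisely we measure position, the greater the momentum disturbance.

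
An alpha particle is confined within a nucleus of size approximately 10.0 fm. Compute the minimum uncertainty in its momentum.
5.273 × 10^-21 kg·m/s

Using the Heisenberg uncertainty principle:
ΔxΔp ≥ ℏ/2

With Δx ≈ L = 1.000e-14 m (the confinement size):
Δp_min = ℏ/(2Δx)
Δp_min = (1.055e-34 J·s) / (2 × 1.000e-14 m)
Δp_min = 5.273e-21 kg·m/s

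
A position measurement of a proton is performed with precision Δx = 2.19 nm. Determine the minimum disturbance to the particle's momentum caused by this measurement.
2.408 × 10^-26 kg·m/s

The uncertainty principle implies that measuring position disturbs momentum:
ΔxΔp ≥ ℏ/2

When we measure position with precision Δx, we necessarily introduce a momentum uncertainty:
Δp ≥ ℏ/(2Δx)
Δp_min = (1.055e-34 J·s) / (2 × 2.190e-09 m)
Δp_min = 2.408e-26 kg·m/s

The more precisely we measure position, the greater the momentum disturbance.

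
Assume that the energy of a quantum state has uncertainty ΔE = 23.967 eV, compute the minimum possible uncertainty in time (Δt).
13.732 as

Using the energy-time uncertainty principle:
ΔEΔt ≥ ℏ/2

The minimum uncertainty in time is:
Δt_min = ℏ/(2ΔE)
Δt_min = (1.055e-34 J·s) / (2 × 3.840e-18 J)
Δt_min = 1.373e-17 s = 13.732 as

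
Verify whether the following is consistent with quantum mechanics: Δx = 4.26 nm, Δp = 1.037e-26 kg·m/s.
No, it violates the uncertainty principle (impossible measurement).

Calculate the product ΔxΔp:
ΔxΔp = (4.260e-09 m) × (1.037e-26 kg·m/s)
ΔxΔp = 4.418e-35 J·s

Compare to the minimum allowed value ℏ/2:
ℏ/2 = 5.273e-35 J·s

Since ΔxΔp = 4.418e-35 J·s < 5.273e-35 J·s = ℏ/2,
the measurement violates the uncertainty principle.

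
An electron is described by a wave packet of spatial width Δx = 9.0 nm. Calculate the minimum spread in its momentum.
5.859 × 10^-27 kg·m/s

For a wave packet, the spatial width Δx and momentum spread Δp are related by the uncertainty principle:
ΔxΔp ≥ ℏ/2

The minimum momentum spread is:
Δp_min = ℏ/(2Δx)
Δp_min = (1.055e-34 J·s) / (2 × 9.000e-09 m)
Δp_min = 5.859e-27 kg·m/s

A wave packet cannot have both a well-defined position and well-defined momentum.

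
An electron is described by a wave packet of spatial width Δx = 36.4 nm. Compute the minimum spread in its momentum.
1.449 × 10^-27 kg·m/s

For a wave packet, the spatial width Δx and momentum spread Δp are related by the uncertainty principle:
ΔxΔp ≥ ℏ/2

The minimum momentum spread is:
Δp_min = ℏ/(2Δx)
Δp_min = (1.055e-34 J·s) / (2 × 3.640e-08 m)
Δp_min = 1.449e-27 kg·m/s

A wave packet cannot have both a well-defined position and well-defined momentum.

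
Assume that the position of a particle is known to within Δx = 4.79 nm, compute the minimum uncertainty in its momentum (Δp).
1.101 × 10^-26 kg·m/s

Using the Heisenberg uncertainty principle:
ΔxΔp ≥ ℏ/2

The minimum uncertainty in momentum is:
Δp_min = ℏ/(2Δx)
Δp_min = (1.055e-34 J·s) / (2 × 4.790e-09 m)
Δp_min = 1.101e-26 kg·m/s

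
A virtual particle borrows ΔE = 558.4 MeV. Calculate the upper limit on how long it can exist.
5.894 × 10^-25 s

Using the energy-time uncertainty principle:
ΔEΔt ≥ ℏ/2

For a virtual particle borrowing energy ΔE, the maximum lifetime is:
Δt_max = ℏ/(2ΔE)

Converting energy:
ΔE = 558.4 MeV = 8.947e-11 J

Δt_max = (1.055e-34 J·s) / (2 × 8.947e-11 J)
Δt_max = 5.894e-25 s = 5.894 × 10^-25 s

Virtual particles with higher borrowed energy exist for shorter times.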